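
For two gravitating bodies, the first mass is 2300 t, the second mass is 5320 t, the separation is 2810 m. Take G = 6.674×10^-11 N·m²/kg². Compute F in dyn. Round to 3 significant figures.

10.3 dyn

From Newton's law of gravitation: F = Gm₁m₂/r².
m₁ = 2300 t = 2.300×10^6 kg; m₂ = 5320 t = 5.320×10^6 kg; r = 2810 m; G = 6.674×10^-11 N·m²/kg².
F = 1.034×10^-4 N
1.034×10^-4 N × (1 dyn / 1.000×10^-5 N) = 10.34 dyn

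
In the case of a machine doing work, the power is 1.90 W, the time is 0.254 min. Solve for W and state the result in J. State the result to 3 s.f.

Rearranging P = W/t for W: W = P·t.
P = 1.90 W; t = 0.254 min = 15.24 s.
W = 28.96 J  (the unit combination reduces to kg·m²/s² = J)

29.0 J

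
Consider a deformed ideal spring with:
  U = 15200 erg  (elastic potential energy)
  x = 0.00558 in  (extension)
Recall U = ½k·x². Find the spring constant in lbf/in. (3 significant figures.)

864 lbf/in

Rearranging U = ½k·x² for k: k = 2U/x².
U = 15200 erg = 0.001520 J; x = 0.00558 in = 1.417×10^-4 m.
k = 1.513×10^5 N/m
1.513×10^5 N/m × (1 lbf/in / 175.1 N/m) = 864.1 lbf/in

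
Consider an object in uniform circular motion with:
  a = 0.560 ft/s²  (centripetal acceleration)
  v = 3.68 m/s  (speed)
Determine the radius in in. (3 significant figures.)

3120 in

Solving a = v²/r for r: r = v²/a.
a = 0.560 ft/s² = 0.1707 m/s²; v = 3.68 m/s.
r = 79.34 m
79.34 m × (1 in / 0.02540 m) = 3124 in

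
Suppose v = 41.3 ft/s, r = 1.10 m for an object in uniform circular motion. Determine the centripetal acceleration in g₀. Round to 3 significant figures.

14.7 g₀

Directly: a = v²/r.
v = 41.3 ft/s = 12.59 m/s; r = 1.10 m.
a = 144.1 m/s²
144.1 m/s² × (1 g₀ / 9.807 m/s²) = 14.69 g₀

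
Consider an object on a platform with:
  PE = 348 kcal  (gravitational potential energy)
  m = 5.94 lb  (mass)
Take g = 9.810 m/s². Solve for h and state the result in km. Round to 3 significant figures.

Solving PE = m·g·h for h: h = PE/(m·g).
PE = 348 kcal = 1.456×10^6 J; m = 5.94 lb = 2.694 kg; g = 9.810 m/s².
h = 55087 m
55087 m × (1 km / 1000 m) = 55.09 km

55.1 km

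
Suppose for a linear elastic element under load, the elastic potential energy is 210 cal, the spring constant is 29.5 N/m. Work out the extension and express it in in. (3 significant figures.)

304 in

Rearranging: x = √(2U/k).
U = 210 cal = 878.6 J; k = 29.5 N/m.
x = 7.718 m
7.718 m × (1 in / 0.02540 m) = 303.9 in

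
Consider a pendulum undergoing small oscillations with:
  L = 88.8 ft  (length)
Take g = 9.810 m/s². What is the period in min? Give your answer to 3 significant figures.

0.174 min

Directly: T = 2π√(L/g).
L = 88.8 ft = 27.07 m; g = 9.810 m/s².
T = 10.44 s
10.44 s × (1 min / 60.00 s) = 0.1739 min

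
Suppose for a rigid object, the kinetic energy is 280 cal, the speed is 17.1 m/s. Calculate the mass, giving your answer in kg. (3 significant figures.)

8.01 kg

Rearranging KE = ½mv² for m: m = 2·KE/v².
KE = 280 cal = 1172 J; v = 17.1 m/s.
m = 8.013 kg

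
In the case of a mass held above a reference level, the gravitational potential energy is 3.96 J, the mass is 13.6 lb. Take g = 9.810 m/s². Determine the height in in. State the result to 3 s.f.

Rearranging: h = PE/(m·g).
PE = 3.96 J; m = 13.6 lb = 6.169 kg; g = 9.810 m/s².
h = 0.06544 m
0.06544 m × (1 in / 0.02540 m) = 2.576 in

2.58 in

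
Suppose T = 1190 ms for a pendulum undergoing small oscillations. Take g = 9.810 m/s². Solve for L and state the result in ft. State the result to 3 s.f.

Solving T = 2π√(L/g) for L: L = g·(T/2π)².
T = 1190 ms = 1.190 s; g = 9.810 m/s².
L = 0.3519 m
0.3519 m × (1 ft / 0.3048 m) = 1.154 ft

1.15 ft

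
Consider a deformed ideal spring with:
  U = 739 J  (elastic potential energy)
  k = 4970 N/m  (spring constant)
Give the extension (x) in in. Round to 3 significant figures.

Solving U = ½k·x² for x: x = √(2U/k).
U = 739 J; k = 4970 N/m.
x = 0.5453 m
0.5453 m × (1 in / 0.02540 m) = 21.47 in

21.5 in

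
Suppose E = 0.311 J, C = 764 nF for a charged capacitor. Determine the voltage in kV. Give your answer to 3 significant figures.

0.902 kV

Rearranging E = ½C·V² for V: V = √(2E/C).
E = 0.311 J; C = 764 nF = 7.640×10^-7 F.
V = 902.3 V
902.3 V × (1 kV / 1000 V) = 0.9023 kV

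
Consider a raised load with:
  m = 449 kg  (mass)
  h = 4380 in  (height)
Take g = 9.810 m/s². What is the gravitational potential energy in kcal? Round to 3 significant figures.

117 kcal

PE is given directly by: PE = mgh.
m = 449 kg; h = 4380 in = 111.3 m; g = 9.810 m/s².
PE = 4.900×10^5 J
4.900×10^5 J × (1 kcal / 4184 J) = 117.1 kcal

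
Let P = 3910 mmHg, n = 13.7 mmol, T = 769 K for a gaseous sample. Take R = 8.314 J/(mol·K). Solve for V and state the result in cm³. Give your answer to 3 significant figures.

168 cm³

Rearranging: V = nRT/P.
P = 3910 mmHg = 5.213×10^5 Pa; n = 13.7 mmol = 0.01370 mol; T = 769 K; R = 8.314 J/(mol·K).
V = 1.680×10^-4 m³
1.680×10^-4 m³ × (1 cm³ / 1.000×10^-6 m³) = 168.0 cm³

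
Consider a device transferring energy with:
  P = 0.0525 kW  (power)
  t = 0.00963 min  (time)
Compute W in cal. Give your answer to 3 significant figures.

Rearranging: W = P·t.
P = 0.0525 kW = 52.50 W; t = 0.00963 min = 0.5778 s.
W = 30.33 J  (the unit combination reduces to kg·m²/s² = J)
30.33 J × (1 cal / 4.184 J) = 7.250 cal

7.25 cal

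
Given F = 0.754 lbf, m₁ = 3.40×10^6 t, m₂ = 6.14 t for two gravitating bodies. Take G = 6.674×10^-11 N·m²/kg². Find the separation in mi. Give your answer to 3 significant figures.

From Newton's law of gravitation: r = √(G·m₁m₂/F).
F = 0.754 lbf = 3.354 N; m₁ = 3.40×10^6 t = 3.400×10^9 kg; m₂ = 6.14 t = 6140 kg; G = 6.674×10^-11 N·m²/kg².
r = 20.38 m
20.38 m × (1 mi / 1609 m) = 0.01266 mi

0.0127 mi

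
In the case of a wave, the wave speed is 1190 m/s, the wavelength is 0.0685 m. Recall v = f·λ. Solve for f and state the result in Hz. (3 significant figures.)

Rearranging v = f·λ for f: f = v/λ.
v = 1190 m/s; λ = 0.0685 m.
f = 17372 Hz

17400 Hz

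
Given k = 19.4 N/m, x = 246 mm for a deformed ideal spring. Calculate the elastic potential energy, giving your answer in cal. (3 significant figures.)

0.140 cal

U is given directly by: U = ½kx².
k = 19.4 N/m; x = 246 mm = 0.2460 m.
U = 0.5870 J  (the unit combination reduces to kg·m²/s² = J)
0.5870 J × (1 cal / 4.184 J) = 0.1403 cal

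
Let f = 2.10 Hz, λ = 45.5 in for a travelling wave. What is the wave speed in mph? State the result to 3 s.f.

Directly: v = fλ.
f = 2.10 Hz; λ = 45.5 in = 1.156 m.
v = 2.427 m/s
2.427 m/s × (1 mph / 0.4470 m/s) = 5.429 mph

5.43 mph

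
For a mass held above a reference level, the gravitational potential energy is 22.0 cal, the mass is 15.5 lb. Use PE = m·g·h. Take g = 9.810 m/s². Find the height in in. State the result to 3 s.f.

52.5 in

Rearranging: h = PE/(m·g).
PE = 22.0 cal = 92.05 J; m = 15.5 lb = 7.031 kg; g = 9.810 m/s².
h = 1.335 m
1.335 m × (1 in / 0.02540 m) = 52.54 in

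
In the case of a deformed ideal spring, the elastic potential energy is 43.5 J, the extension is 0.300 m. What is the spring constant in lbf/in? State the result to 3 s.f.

5.52 lbf/in

Rearranging U = ½k·x² for k: k = 2U/x².
U = 43.5 J; x = 0.300 m.
k = 966.7 N/m
966.7 N/m × (1 lbf/in / 175.1 N/m) = 5.520 lbf/in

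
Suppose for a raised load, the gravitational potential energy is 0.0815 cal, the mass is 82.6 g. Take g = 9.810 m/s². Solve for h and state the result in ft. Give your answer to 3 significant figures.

Rearranging PE = m·g·h for h: h = PE/(m·g).
PE = 0.0815 cal = 0.3410 J; m = 82.6 g = 0.08260 kg; g = 9.810 m/s².
h = 0.4208 m
0.4208 m × (1 ft / 0.3048 m) = 1.381 ft

1.38 ft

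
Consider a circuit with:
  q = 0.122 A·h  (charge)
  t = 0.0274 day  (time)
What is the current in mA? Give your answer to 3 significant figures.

186 mA

Solving q = I·t for I: I = q/t.
q = 0.122 A·h = 439.2 C; t = 0.0274 day = 2367 s.
I = 0.1855 A
0.1855 A × (1 mA / 0.001000 A) = 185.5 mA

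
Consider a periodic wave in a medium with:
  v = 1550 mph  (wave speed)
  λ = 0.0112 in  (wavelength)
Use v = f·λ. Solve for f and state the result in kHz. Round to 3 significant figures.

2440 kHz

Solving v = f·λ for f: f = v/λ.
v = 1550 mph = 692.9 m/s; λ = 0.0112 in = 2.845×10^-4 m.
f = 2.436×10^6 Hz
2.436×10^6 Hz × (1 kHz / 1000 Hz) = 2436 kHz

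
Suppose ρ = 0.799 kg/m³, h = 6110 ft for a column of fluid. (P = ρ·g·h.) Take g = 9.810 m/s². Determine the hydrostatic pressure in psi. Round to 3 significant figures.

2.12 psi

P is given directly by: P = ρgh.
ρ = 0.799 kg/m³; h = 6110 ft = 1862 m; g = 9.810 m/s².
P = 14597 Pa
14597 Pa × (1 psi / 6895 Pa) = 2.117 psi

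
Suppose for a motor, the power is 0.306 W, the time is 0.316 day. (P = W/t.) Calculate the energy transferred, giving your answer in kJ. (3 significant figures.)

Solving P = W/t for W: W = P·t.
P = 0.306 W; t = 0.316 day = 27302 s.
W = 8355 J
8355 J × (1 kJ / 1000 J) = 8.355 kJ

8.35 kJ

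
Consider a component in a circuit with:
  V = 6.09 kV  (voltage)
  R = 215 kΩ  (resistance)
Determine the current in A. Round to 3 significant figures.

Rearranging V = I·R for I: I = V/R.
V = 6.09 kV = 6090 V; R = 215 kΩ = 2.150×10^5 Ω.
I = 0.02833 A

0.0283 A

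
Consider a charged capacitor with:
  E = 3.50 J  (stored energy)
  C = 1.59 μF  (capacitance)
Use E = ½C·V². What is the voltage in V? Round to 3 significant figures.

2100 V

Rearranging: V = √(2E/C).
E = 3.50 J; C = 1.59 μF = 1.590×10^-6 F.
V = 2098 V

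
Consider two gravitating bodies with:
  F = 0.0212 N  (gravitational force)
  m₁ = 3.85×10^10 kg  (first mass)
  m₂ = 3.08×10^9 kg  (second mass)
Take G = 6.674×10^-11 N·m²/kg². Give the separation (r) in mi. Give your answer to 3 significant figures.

380 mi

Rearranging: r = √(G·m₁m₂/F).
F = 0.0212 N; m₁ = 3.85×10^10 kg; m₂ = 3.08×10^9 kg; G = 6.674×10^-11 N·m²/kg².
r = 6.110×10^5 m
6.110×10^5 m × (1 mi / 1609 m) = 379.6 mi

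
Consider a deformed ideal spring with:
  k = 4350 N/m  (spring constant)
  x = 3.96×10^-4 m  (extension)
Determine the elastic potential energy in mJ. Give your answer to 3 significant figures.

0.341 mJ

U is given directly by: U = ½kx².
k = 4350 N/m; x = 3.96×10^-4 m.
U = 3.411×10^-4 J
3.411×10^-4 J × (1 mJ / 0.001000 J) = 0.3411 mJ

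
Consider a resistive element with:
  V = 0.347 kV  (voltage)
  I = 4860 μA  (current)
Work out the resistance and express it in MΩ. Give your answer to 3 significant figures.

0.0714 MΩ

Solving V = I·R for R: R = V/I.
V = 0.347 kV = 347.0 V; I = 4860 μA = 0.004860 A.
R = 71399 Ω
71399 Ω × (1 MΩ / 1.000×10^6 Ω) = 0.07140 MΩ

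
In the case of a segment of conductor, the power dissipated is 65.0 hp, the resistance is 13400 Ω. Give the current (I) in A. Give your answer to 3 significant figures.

1.90 A

Solving P = I²R for I: I = √(P/R).
P = 65.0 hp = 48470 W; R = 13400 Ω.
I = 1.902 A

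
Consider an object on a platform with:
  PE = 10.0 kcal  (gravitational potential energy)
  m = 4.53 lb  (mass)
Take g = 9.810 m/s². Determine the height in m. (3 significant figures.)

Solving PE = m·g·h for h: h = PE/(m·g).
PE = 10.0 kcal = 41840 J; m = 4.53 lb = 2.055 kg; g = 9.810 m/s².
h = 2076 m

2080 m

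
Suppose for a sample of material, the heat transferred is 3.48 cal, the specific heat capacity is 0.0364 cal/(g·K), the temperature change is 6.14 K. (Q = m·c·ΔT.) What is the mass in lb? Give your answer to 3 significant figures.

Rearranging Q = m·c·ΔT for m: m = Q/(c·ΔT).
Q = 3.48 cal = 14.56 J; c = 0.0364 cal/(g·K) = 152.3 J/(kg·K); ΔT = 6.14 K.
m = 0.01557 kg
0.01557 kg × (1 lb / 0.4536 kg) = 0.03433 lb

0.0343 lb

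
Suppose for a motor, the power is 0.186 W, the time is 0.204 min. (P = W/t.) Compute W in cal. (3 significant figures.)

0.544 cal

Rearranging: W = P·t.
P = 0.186 W; t = 0.204 min = 12.24 s.
W = 2.277 J  (the unit combination reduces to kg·m²/s² = J)
2.277 J × (1 cal / 4.184 J) = 0.5441 cal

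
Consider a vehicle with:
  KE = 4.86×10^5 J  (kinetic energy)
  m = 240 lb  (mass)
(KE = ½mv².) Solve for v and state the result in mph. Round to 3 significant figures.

211 mph

Rearranging KE = ½mv² for v: v = √(2·KE/m).
KE = 4.86×10^5 J; m = 240 lb = 108.9 kg.
v = 94.49 m/s
94.49 m/s × (1 mph / 0.4470 m/s) = 211.4 mph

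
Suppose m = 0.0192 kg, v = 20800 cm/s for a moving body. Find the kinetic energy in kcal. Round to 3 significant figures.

0.0993 kcal

Directly: KE = ½mv².
m = 0.0192 kg; v = 20800 cm/s = 208.0 m/s.
KE = 415.3 J  (the unit combination reduces to kg·m²/s² = J)
415.3 J × (1 kcal / 4184 J) = 0.09927 kcal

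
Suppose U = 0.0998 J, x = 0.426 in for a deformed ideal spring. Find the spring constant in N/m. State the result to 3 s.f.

1700 N/m

Rearranging: k = 2U/x².
U = 0.0998 J; x = 0.426 in = 0.01082 m.
k = 1705 N/m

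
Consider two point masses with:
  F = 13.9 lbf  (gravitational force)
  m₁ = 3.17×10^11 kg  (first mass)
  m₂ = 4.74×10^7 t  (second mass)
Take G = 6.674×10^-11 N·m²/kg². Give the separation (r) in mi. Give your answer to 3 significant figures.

79.1 mi

From Newton's law of gravitation: r = √(G·m₁m₂/F).
F = 13.9 lbf = 61.83 N; m₁ = 3.17×10^11 kg; m₂ = 4.74×10^7 t = 4.740×10^10 kg; G = 6.674×10^-11 N·m²/kg².
r = 1.274×10^5 m
1.274×10^5 m × (1 mi / 1609 m) = 79.13 mi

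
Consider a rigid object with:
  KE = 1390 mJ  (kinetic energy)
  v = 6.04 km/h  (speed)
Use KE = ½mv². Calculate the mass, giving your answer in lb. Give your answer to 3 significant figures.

2.18 lb

Solving KE = ½mv² for m: m = 2·KE/v².
KE = 1390 mJ = 1.390 J; v = 6.04 km/h = 1.678 m/s.
m = 0.9876 kg
0.9876 kg × (1 lb / 0.4536 kg) = 2.177 lb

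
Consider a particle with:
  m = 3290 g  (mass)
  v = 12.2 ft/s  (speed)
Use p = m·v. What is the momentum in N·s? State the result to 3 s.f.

12.2 N·s

Directly: p = mv.
m = 3290 g = 3.290 kg; v = 12.2 ft/s = 3.719 m/s.
p = 12.23 kg·m/s
Since 1 N·s = 1 kg·m/s, 12.23 N·s.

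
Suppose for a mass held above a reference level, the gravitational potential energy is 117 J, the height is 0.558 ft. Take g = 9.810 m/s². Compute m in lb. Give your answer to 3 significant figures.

Solving PE = m·g·h for m: m = PE/(g·h).
PE = 117 J; h = 0.558 ft = 0.1701 m; g = 9.810 m/s².
m = 70.12 kg
70.12 kg × (1 lb / 0.4536 kg) = 154.6 lb

155 lb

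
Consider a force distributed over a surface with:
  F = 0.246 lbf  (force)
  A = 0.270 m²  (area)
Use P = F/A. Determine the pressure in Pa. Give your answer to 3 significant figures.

4.05 Pa

P is given directly by: P = F/A.
F = 0.246 lbf = 1.094 N; A = 0.270 m².
P = 4.053 Pa  (the unit combination reduces to kg/(m·s²) = Pa)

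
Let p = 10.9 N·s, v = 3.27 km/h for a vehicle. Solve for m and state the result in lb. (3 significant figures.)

Solving p = m·v for m: m = p/v.
p = 10.9 N·s = 10.90 kg·m/s; v = 3.27 km/h = 0.9083 m/s.
m = 12.00 kg
12.00 kg × (1 lb / 0.4536 kg) = 26.46 lb

26.5 lb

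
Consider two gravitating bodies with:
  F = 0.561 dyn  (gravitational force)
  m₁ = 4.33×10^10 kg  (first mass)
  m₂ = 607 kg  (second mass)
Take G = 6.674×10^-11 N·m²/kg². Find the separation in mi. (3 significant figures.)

11.0 mi

From Newton's law of gravitation: r = √(G·m₁m₂/F).
F = 0.561 dyn = 5.610×10^-6 N; m₁ = 4.33×10^10 kg; m₂ = 607 kg; G = 6.674×10^-11 N·m²/kg².
r = 17683 m
17683 m × (1 mi / 1609 m) = 10.99 mi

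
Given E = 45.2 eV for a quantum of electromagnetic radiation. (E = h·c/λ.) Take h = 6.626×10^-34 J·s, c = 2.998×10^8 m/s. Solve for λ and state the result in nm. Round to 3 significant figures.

Solving E = h·c/λ for λ: λ = hc/E.
E = 45.2 eV = 7.242×10^-18 J; h = 6.626×10^-34 J·s; c = 2.998×10^8 m/s.
λ = 2.743×10^-8 m
2.743×10^-8 m × (1 nm / 1.000×10^-9 m) = 27.43 nm

27.4 nm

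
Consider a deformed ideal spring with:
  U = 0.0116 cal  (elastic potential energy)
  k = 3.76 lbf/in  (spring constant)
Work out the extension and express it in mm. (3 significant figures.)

12.1 mm

Rearranging: x = √(2U/k).
U = 0.0116 cal = 0.04853 J; k = 3.76 lbf/in = 658.5 N/m.
x = 0.01214 m
0.01214 m × (1 mm / 0.001000 m) = 12.14 mm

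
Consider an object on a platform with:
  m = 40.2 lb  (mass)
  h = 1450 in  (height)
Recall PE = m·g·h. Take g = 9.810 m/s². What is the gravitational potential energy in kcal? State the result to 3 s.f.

Directly: PE = mgh.
m = 40.2 lb = 18.23 kg; h = 1450 in = 36.83 m; g = 9.810 m/s².
PE = 6588 J
6588 J × (1 kcal / 4184 J) = 1.575 kcal

1.57 kcal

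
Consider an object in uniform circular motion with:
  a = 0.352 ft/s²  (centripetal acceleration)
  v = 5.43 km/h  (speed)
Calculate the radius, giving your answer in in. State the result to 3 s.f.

Rearranging: r = v²/a.
a = 0.352 ft/s² = 0.1073 m/s²; v = 5.43 km/h = 1.508 m/s.
r = 21.20 m
21.20 m × (1 in / 0.02540 m) = 834.8 in

835 in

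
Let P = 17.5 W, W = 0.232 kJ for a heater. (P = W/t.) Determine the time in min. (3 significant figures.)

Solving P = W/t for t: t = W/P.
P = 17.5 W; W = 0.232 kJ = 232.0 J.
t = 13.26 s
13.26 s × (1 min / 60.00 s) = 0.2210 min

0.221 min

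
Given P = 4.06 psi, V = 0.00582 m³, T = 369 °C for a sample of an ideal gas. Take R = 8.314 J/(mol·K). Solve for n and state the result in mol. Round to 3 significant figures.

Solving PV = nRT for n: n = PV/(RT).
P = 4.06 psi = 27993 Pa; V = 0.00582 m³; T = 369 °C = 642.1 K; R = 8.314 J/(mol·K).
n = 0.03052 mol

0.0305 mol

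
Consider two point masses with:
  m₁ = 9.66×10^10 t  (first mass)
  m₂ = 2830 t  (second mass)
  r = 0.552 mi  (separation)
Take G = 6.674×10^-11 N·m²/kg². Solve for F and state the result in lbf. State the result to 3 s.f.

5200 lbf

Directly: F = Gm₁m₂/r².
m₁ = 9.66×10^10 t = 9.660×10^13 kg; m₂ = 2830 t = 2.830×10^6 kg; r = 0.552 mi = 888.4 m; G = 6.674×10^-11 N·m²/kg².
F = 23119 N  (the unit combination reduces to kg·m/s² = N)
23119 N × (1 lbf / 4.448 N) = 5197 lbf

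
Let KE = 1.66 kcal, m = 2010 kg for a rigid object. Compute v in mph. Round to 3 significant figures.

Rearranging KE = ½mv² for v: v = √(2·KE/m).
KE = 1.66 kcal = 6945 J; m = 2010 kg.
v = 2.629 m/s
2.629 m/s × (1 mph / 0.4470 m/s) = 5.881 mph

5.88 mph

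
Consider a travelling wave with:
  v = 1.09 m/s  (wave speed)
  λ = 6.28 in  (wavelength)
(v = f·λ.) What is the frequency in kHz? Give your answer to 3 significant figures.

Rearranging: f = v/λ.
v = 1.09 m/s; λ = 6.28 in = 0.1595 m.
f = 6.833 Hz
6.833 Hz × (1 kHz / 1000 Hz) = 0.006833 kHz

0.00683 kHz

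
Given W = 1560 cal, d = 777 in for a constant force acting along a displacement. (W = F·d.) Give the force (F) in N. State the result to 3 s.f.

331 N

Rearranging W = F·d for F: F = W/d.
W = 1560 cal = 6527 J; d = 777 in = 19.74 m.
F = 330.7 N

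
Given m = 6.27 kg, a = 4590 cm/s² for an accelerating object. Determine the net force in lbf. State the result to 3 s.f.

F is given directly by: F = m·a.
m = 6.27 kg; a = 4590 cm/s² = 45.90 m/s².
F = 287.8 N
287.8 N × (1 lbf / 4.448 N) = 64.70 lbf

64.7 lbf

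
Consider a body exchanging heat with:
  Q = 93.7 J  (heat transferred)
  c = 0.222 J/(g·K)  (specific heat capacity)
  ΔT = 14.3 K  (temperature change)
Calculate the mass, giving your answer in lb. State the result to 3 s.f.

0.0651 lb

Solving Q = m·c·ΔT for m: m = Q/(c·ΔT).
Q = 93.7 J; c = 0.222 J/(g·K) = 222.0 J/(kg·K); ΔT = 14.3 K.
m = 0.02952 kg
0.02952 kg × (1 lb / 0.4536 kg) = 0.06507 lb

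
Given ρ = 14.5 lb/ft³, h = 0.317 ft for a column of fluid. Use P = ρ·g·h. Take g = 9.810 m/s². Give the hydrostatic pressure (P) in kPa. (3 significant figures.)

Directly: P = ρgh.
ρ = 14.5 lb/ft³ = 232.3 kg/m³; h = 0.317 ft = 0.09662 m; g = 9.810 m/s².
P = 220.2 Pa  (the unit combination reduces to kg/(m·s²) = Pa)
220.2 Pa × (1 kPa / 1000 Pa) = 0.2202 kPa

0.220 kPa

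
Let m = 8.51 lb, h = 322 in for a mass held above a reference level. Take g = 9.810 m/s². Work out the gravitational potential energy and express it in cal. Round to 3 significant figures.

Directly: PE = mgh.
m = 8.51 lb = 3.860 kg; h = 322 in = 8.179 m; g = 9.810 m/s².
PE = 309.7 J  (the unit combination reduces to kg·m²/s² = J)
309.7 J × (1 cal / 4.184 J) = 74.02 cal

74.0 cal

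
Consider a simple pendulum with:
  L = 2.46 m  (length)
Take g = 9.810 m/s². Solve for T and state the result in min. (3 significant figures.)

0.0524 min

T is given directly by: T = 2π√(L/g).
L = 2.46 m; g = 9.810 m/s².
T = 3.146 s
3.146 s × (1 min / 60.00 s) = 0.05244 min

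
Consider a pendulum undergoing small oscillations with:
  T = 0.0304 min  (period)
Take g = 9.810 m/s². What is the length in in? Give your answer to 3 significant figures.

Solving T = 2π√(L/g) for L: L = g·(T/2π)².
T = 0.0304 min = 1.824 s; g = 9.810 m/s².
L = 0.8267 m
0.8267 m × (1 in / 0.02540 m) = 32.55 in

32.5 in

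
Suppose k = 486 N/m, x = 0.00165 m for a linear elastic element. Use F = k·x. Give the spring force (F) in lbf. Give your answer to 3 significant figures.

0.180 lbf

F is given directly by: F = kx.
k = 486 N/m; x = 0.00165 m.
F = 0.8019 N
0.8019 N × (1 lbf / 4.448 N) = 0.1803 lbf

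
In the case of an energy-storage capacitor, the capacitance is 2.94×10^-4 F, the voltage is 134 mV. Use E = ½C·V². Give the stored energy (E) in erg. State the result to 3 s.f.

E is given directly by: E = ½CV².
C = 2.94×10^-4 F; V = 134 mV = 0.1340 V.
E = 2.640×10^-6 J
2.640×10^-6 J × (1 erg / 1.000×10^-7 J) = 26.40 erg

26.4 erg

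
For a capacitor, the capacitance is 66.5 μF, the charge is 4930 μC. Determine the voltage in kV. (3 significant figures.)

0.0741 kV

Rearranging C = Q/V for V: V = Q/C.
C = 66.5 μF = 6.650×10^-5 F; Q = 4930 μC = 0.004930 C.
V = 74.14 V
74.14 V × (1 kV / 1000 V) = 0.07414 kV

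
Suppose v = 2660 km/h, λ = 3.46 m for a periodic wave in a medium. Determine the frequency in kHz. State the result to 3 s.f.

0.214 kHz

Rearranging: f = v/λ.
v = 2660 km/h = 738.9 m/s; λ = 3.46 m.
f = 213.6 Hz
213.6 Hz × (1 kHz / 1000 Hz) = 0.2136 kHz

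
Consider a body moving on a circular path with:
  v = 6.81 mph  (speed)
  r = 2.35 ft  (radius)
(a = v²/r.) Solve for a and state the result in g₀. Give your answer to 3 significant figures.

a is given directly by: a = v²/r.
v = 6.81 mph = 3.044 m/s; r = 2.35 ft = 0.7163 m.
a = 12.94 m/s²
12.94 m/s² × (1 g₀ / 9.807 m/s²) = 1.319 g₀

1.32 g₀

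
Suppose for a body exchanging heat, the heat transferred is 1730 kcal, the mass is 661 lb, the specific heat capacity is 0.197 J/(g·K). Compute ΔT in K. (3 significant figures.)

123 K

Rearranging Q = m·c·ΔT for ΔT: ΔT = Q/(m·c).
Q = 1730 kcal = 7.238×10^6 J; m = 661 lb = 299.8 kg; c = 0.197 J/(g·K) = 197.0 J/(kg·K).
ΔT = 122.5 K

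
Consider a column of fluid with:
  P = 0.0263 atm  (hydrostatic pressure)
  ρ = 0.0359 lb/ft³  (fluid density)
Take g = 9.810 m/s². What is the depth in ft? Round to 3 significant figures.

1550 ft

Solving P = ρ·g·h for h: h = P/(ρ·g).
P = 0.0263 atm = 2665 Pa; ρ = 0.0359 lb/ft³ = 0.5751 kg/m³; g = 9.810 m/s².
h = 472.4 m
472.4 m × (1 ft / 0.3048 m) = 1550 ft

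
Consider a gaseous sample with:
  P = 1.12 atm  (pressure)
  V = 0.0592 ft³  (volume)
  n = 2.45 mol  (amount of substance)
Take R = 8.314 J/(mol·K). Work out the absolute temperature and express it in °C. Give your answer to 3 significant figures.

-264 °C

From the ideal-gas law: T = PV/(nR).
P = 1.12 atm = 1.135×10^5 Pa; V = 0.0592 ft³ = 0.001676 m³; n = 2.45 mol; R = 8.314 J/(mol·K).
T = 9.340 K
9.340 K − 273.15 = -263.8 °C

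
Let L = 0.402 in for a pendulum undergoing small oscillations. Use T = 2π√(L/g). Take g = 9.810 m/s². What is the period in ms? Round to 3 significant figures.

T is given directly by: T = 2π√(L/g).
L = 0.402 in = 0.01021 m; g = 9.810 m/s².
T = 0.2027 s
0.2027 s × (1 ms / 0.001000 s) = 202.7 ms

203 ms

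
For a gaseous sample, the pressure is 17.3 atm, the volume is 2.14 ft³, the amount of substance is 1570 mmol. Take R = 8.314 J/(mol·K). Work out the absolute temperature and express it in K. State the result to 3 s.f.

8140 K

Rearranging PV = nRT for T: T = PV/(nR).
P = 17.3 atm = 1.753×10^6 Pa; V = 2.14 ft³ = 0.06060 m³; n = 1570 mmol = 1.570 mol; R = 8.314 J/(mol·K).
T = 8138 K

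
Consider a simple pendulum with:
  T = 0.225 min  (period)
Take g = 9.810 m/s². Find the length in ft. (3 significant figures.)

149 ft

Rearranging: L = g·(T/2π)².
T = 0.225 min = 13.50 s; g = 9.810 m/s².
L = 45.29 m
45.29 m × (1 ft / 0.3048 m) = 148.6 ft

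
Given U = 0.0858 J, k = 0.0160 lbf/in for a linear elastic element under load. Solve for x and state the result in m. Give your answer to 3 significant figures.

0.247 m

Rearranging: x = √(2U/k).
U = 0.0858 J; k = 0.0160 lbf/in = 2.802 N/m.
x = 0.2475 m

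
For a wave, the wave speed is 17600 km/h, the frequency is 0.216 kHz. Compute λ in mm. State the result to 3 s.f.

22600 mm

Rearranging v = f·λ for λ: λ = v/f.
v = 17600 km/h = 4889 m/s; f = 0.216 kHz = 216.0 Hz.
λ = 22.63 m
22.63 m × (1 mm / 0.001000 m) = 22634 mm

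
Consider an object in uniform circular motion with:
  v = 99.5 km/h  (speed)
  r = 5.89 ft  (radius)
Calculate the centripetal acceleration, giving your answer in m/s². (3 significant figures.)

426 m/s²

a is given directly by: a = v²/r.
v = 99.5 km/h = 27.64 m/s; r = 5.89 ft = 1.795 m.
a = 425.5 m/s²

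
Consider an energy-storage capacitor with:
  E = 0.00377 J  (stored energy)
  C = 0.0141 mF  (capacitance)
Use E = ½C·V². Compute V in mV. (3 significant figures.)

Rearranging E = ½C·V² for V: V = √(2E/C).
E = 0.00377 J; C = 0.0141 mF = 1.410×10^-5 F.
V = 23.12 V
23.12 V × (1 mV / 0.001000 V) = 23125 mV

23100 mV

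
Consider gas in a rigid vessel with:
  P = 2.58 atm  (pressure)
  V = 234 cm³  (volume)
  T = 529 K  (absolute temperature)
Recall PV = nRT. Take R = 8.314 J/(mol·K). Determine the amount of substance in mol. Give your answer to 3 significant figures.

0.0139 mol

From the ideal-gas law: n = PV/(RT).
P = 2.58 atm = 2.614×10^5 Pa; V = 234 cm³ = 2.340×10^-4 m³; T = 529 K; R = 8.314 J/(mol·K).
n = 0.01391 mol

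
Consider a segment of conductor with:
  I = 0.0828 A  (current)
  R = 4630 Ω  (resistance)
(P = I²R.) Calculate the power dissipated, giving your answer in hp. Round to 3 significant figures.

P is given directly by: P = I²R.
I = 0.0828 A; R = 4630 Ω.
P = 31.74 W  (the unit combination reduces to kg·m²/s³ = W)
31.74 W × (1 hp / 745.7 W) = 0.04257 hp

0.0426 hp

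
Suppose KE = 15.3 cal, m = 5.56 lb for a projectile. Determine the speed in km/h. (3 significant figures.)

25.7 km/h

Rearranging: v = √(2·KE/m).
KE = 15.3 cal = 64.02 J; m = 5.56 lb = 2.522 kg.
v = 7.125 m/s
7.125 m/s × (1 km/h / 0.2778 m/s) = 25.65 km/h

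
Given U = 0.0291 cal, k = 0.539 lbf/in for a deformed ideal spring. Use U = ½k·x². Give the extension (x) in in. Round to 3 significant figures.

2.00 in

Solving U = ½k·x² for x: x = √(2U/k).
U = 0.0291 cal = 0.1218 J; k = 0.539 lbf/in = 94.39 N/m.
x = 0.05079 m
0.05079 m × (1 in / 0.02540 m) = 2.000 in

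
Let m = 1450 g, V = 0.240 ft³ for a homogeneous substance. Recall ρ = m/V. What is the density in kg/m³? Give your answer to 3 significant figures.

213 kg/m³

ρ is given directly by: ρ = m/V.
m = 1450 g = 1.450 kg; V = 0.240 ft³ = 0.006796 m³.
ρ = 213.4 kg/m³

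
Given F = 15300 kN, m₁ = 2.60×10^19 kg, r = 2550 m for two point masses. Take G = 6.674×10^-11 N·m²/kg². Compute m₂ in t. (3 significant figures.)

From Newton's law of gravitation: m₂ = F·r²/(G·m₁).
F = 15300 kN = 1.530×10^7 N; m₁ = 2.60×10^19 kg; r = 2550 m; G = 6.674×10^-11 N·m²/kg².
m₂ = 57334 kg
57334 kg × (1 t / 1000 kg) = 57.33 t

57.3 t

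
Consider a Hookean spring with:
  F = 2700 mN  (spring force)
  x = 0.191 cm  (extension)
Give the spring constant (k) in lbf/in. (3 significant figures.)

Solving F = k·x for k: k = F/x.
F = 2700 mN = 2.700 N; x = 0.191 cm = 0.001910 m.
k = 1414 N/m
1414 N/m × (1 lbf/in / 175.1 N/m) = 8.072 lbf/in

8.07 lbf/in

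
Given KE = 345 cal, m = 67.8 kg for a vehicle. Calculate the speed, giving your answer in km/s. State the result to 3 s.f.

0.00653 km/s

Rearranging: v = √(2·KE/m).
KE = 345 cal = 1443 J; m = 67.8 kg.
v = 6.525 m/s
6.525 m/s × (1 km/s / 1000 m/s) = 0.006525 km/s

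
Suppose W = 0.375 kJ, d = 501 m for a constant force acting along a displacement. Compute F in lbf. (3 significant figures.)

0.168 lbf

Solving W = F·d for F: F = W/d.
W = 0.375 kJ = 375.0 J; d = 501 m.
F = 0.7485 N
0.7485 N × (1 lbf / 4.448 N) = 0.1683 lbf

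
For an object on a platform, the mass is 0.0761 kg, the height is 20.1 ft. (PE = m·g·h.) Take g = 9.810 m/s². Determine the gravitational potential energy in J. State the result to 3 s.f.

4.57 J

PE is given directly by: PE = mgh.
m = 0.0761 kg; h = 20.1 ft = 6.126 m; g = 9.810 m/s².
PE = 4.574 J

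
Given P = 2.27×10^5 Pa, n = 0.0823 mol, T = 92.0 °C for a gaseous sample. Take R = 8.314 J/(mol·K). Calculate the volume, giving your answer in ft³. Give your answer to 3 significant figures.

From the ideal-gas law: V = nRT/P.
P = 2.27×10^5 Pa; n = 0.0823 mol; T = 92.0 °C = 365.1 K; R = 8.314 J/(mol·K).
V = 0.001101 m³
0.001101 m³ × (1 ft³ / 0.02832 m³) = 0.03887 ft³

0.0389 ft³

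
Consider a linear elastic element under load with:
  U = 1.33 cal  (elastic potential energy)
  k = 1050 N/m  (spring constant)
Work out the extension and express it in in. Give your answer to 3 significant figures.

4.05 in

Solving U = ½k·x² for x: x = √(2U/k).
U = 1.33 cal = 5.565 J; k = 1050 N/m.
x = 0.1030 m
0.1030 m × (1 in / 0.02540 m) = 4.053 in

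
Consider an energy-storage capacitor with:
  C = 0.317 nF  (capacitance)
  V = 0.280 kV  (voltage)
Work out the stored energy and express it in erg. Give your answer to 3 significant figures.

E is given directly by: E = ½CV².
C = 0.317 nF = 3.170×10^-10 F; V = 0.280 kV = 280.0 V.
E = 1.243×10^-5 J  (the unit combination reduces to kg·m²/s² = J)
1.243×10^-5 J × (1 erg / 1.000×10^-7 J) = 124.3 erg

124 erg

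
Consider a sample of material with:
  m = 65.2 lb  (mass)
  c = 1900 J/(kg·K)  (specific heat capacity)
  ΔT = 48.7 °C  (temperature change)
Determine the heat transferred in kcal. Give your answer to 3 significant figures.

654 kcal

Directly: Q = mcΔT.
m = 65.2 lb = 29.57 kg; c = 1900 J/(kg·K); ΔT = 48.7 °C = 48.70 K.
Q = 2.737×10^6 J
2.737×10^6 J × (1 kcal / 4184 J) = 654.0 kcal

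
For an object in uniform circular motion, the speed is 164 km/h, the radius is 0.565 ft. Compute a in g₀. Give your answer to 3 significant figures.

a is given directly by: a = v²/r.
v = 164 km/h = 45.56 m/s; r = 0.565 ft = 0.1722 m.
a = 12051 m/s²
12051 m/s² × (1 g₀ / 9.807 m/s²) = 1229 g₀

1230 g₀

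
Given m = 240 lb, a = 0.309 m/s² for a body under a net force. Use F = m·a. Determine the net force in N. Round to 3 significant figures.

Directly: F = m·a.
m = 240 lb = 108.9 kg; a = 0.309 m/s².
F = 33.64 N

33.6 N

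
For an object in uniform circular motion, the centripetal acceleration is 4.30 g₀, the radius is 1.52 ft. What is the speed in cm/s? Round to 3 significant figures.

442 cm/s

Rearranging a = v²/r for v: v = √(a·r).
a = 4.30 g₀ = 42.17 m/s²; r = 1.52 ft = 0.4633 m.
v = 4.420 m/s
4.420 m/s × (1 cm/s / 0.01000 m/s) = 442.0 cm/s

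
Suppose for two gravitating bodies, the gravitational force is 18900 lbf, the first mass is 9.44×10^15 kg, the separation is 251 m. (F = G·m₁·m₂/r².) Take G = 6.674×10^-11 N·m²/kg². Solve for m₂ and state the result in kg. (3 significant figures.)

Solving F = G·m₁·m₂/r² for m₂: m₂ = F·r²/(G·m₁).
F = 18900 lbf = 84071 N; m₁ = 9.44×10^15 kg; r = 251 m; G = 6.674×10^-11 N·m²/kg².
m₂ = 8407 kg

8410 kg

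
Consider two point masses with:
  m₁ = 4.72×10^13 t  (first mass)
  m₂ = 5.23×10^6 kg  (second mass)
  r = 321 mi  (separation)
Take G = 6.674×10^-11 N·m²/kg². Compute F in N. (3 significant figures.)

61.7 N

F is given directly by: F = Gm₁m₂/r².
m₁ = 4.72×10^13 t = 4.720×10^16 kg; m₂ = 5.23×10^6 kg; r = 321 mi = 5.166×10^5 m; G = 6.674×10^-11 N·m²/kg².
F = 61.73 N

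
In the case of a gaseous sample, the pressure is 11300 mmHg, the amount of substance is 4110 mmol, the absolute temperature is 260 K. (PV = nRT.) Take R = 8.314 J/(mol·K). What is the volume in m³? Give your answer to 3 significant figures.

Rearranging: V = nRT/P.
P = 11300 mmHg = 1.507×10^6 Pa; n = 4110 mmol = 4.110 mol; T = 260 K; R = 8.314 J/(mol·K).
V = 0.005897 m³

0.00590 m³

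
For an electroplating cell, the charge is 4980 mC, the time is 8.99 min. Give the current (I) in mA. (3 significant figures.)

Rearranging q = I·t for I: I = q/t.
q = 4980 mC = 4.980 C; t = 8.99 min = 539.4 s.
I = 0.009232 A
0.009232 A × (1 mA / 0.001000 A) = 9.232 mA

9.23 mA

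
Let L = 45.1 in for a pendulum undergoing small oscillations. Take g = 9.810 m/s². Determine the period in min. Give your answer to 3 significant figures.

0.0358 min

T is given directly by: T = 2π√(L/g).
L = 45.1 in = 1.146 m; g = 9.810 m/s².
T = 2.147 s
2.147 s × (1 min / 60.00 s) = 0.03578 min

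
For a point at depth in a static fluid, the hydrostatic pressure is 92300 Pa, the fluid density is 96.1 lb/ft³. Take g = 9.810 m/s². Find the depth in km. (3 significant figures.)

0.00611 km

Rearranging: h = P/(ρ·g).
P = 92300 Pa; ρ = 96.1 lb/ft³ = 1539 kg/m³; g = 9.810 m/s².
h = 6.112 m
6.112 m × (1 km / 1000 m) = 0.006112 km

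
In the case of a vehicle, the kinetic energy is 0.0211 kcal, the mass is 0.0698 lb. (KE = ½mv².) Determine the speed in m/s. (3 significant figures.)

74.7 m/s

Rearranging: v = √(2·KE/m).
KE = 0.0211 kcal = 88.28 J; m = 0.0698 lb = 0.03166 kg.
v = 74.68 m/s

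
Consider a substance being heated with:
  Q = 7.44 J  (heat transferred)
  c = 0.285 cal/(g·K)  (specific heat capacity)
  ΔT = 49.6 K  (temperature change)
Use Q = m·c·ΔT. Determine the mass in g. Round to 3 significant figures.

Solving Q = m·c·ΔT for m: m = Q/(c·ΔT).
Q = 7.44 J; c = 0.285 cal/(g·K) = 1192 J/(kg·K); ΔT = 49.6 K.
m = 1.258×10^-4 kg
1.258×10^-4 kg × (1 g / 0.001000 kg) = 0.1258 g

0.126 g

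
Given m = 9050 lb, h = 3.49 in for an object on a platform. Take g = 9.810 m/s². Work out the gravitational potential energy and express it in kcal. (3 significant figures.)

0.853 kcal

PE is given directly by: PE = mgh.
m = 9050 lb = 4105 kg; h = 3.49 in = 0.08865 m; g = 9.810 m/s².
PE = 3570 J  (the unit combination reduces to kg·m²/s² = J)
3570 J × (1 kcal / 4184 J) = 0.8532 kcal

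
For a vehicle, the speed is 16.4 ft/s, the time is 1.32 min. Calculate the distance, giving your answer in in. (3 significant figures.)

15600 in

Rearranging: d = v·t.
v = 16.4 ft/s = 4.999 m/s; t = 1.32 min = 79.20 s.
d = 395.9 m
395.9 m × (1 in / 0.02540 m) = 15587 in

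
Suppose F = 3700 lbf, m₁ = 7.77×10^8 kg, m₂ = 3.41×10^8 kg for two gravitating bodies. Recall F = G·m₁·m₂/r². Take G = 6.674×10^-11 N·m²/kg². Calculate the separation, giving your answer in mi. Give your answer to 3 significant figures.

From Newton's law of gravitation: r = √(G·m₁m₂/F).
F = 3700 lbf = 16458 N; m₁ = 7.77×10^8 kg; m₂ = 3.41×10^8 kg; G = 6.674×10^-11 N·m²/kg².
r = 32.78 m
32.78 m × (1 mi / 1609 m) = 0.02037 mi

0.0204 mi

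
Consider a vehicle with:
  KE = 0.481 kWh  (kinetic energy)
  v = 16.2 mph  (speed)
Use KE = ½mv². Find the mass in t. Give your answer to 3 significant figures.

66.0 t

Rearranging: m = 2·KE/v².
KE = 0.481 kWh = 1.732×10^6 J; v = 16.2 mph = 7.242 m/s.
m = 66032 kg
66032 kg × (1 t / 1000 kg) = 66.03 t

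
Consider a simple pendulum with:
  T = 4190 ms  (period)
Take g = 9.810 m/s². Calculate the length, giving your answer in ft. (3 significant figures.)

14.3 ft

Rearranging: L = g·(T/2π)².
T = 4190 ms = 4.190 s; g = 9.810 m/s².
L = 4.363 m
4.363 m × (1 ft / 0.3048 m) = 14.31 ft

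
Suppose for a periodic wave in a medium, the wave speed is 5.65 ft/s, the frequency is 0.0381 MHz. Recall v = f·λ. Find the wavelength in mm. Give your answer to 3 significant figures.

0.0452 mm

Solving v = f·λ for λ: λ = v/f.
v = 5.65 ft/s = 1.722 m/s; f = 0.0381 MHz = 38100 Hz.
λ = 4.520×10^-5 m
4.520×10^-5 m × (1 mm / 0.001000 m) = 0.04520 mm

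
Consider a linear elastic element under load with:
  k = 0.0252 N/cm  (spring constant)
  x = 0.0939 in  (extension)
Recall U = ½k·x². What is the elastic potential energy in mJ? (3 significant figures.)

Directly: U = ½kx².
k = 0.0252 N/cm = 2.520 N/m; x = 0.0939 in = 0.002385 m.
U = 7.168×10^-6 J  (the unit combination reduces to kg·m²/s² = J)
7.168×10^-6 J × (1 mJ / 0.001000 J) = 0.007168 mJ

0.00717 mJ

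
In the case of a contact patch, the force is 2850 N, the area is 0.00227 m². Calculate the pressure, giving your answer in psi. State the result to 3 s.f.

182 psi

P is given directly by: P = F/A.
F = 2850 N; A = 0.00227 m².
P = 1.256×10^6 Pa
1.256×10^6 Pa × (1 psi / 6895 Pa) = 182.1 psi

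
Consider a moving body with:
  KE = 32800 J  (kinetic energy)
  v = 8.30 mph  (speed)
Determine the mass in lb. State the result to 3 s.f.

Rearranging KE = ½mv² for m: m = 2·KE/v².
KE = 32800 J; v = 8.30 mph = 3.710 m/s.
m = 4765 kg
4765 kg × (1 lb / 0.4536 kg) = 10505 lb

10500 lb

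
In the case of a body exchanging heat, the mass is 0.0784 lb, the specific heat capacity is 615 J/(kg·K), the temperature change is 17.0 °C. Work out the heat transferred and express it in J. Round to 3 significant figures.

Directly: Q = mcΔT.
m = 0.0784 lb = 0.03556 kg; c = 615 J/(kg·K); ΔT = 17.0 °C = 17.00 K.
Q = 371.8 J

372 J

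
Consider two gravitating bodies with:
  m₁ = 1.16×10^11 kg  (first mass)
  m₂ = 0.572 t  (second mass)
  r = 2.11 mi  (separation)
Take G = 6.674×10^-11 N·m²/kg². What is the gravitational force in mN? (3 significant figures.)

From Newton's law of gravitation: F = Gm₁m₂/r².
m₁ = 1.16×10^11 kg; m₂ = 0.572 t = 572.0 kg; r = 2.11 mi = 3396 m; G = 6.674×10^-11 N·m²/kg².
F = 3.840×10^-4 N
3.840×10^-4 N × (1 mN / 0.001000 N) = 0.3840 mN

0.384 mN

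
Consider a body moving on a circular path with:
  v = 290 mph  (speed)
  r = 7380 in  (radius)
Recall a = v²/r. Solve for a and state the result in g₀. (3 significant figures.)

9.14 g₀

Directly: a = v²/r.
v = 290 mph = 129.6 m/s; r = 7380 in = 187.5 m.
a = 89.66 m/s²
89.66 m/s² × (1 g₀ / 9.807 m/s²) = 9.143 g₀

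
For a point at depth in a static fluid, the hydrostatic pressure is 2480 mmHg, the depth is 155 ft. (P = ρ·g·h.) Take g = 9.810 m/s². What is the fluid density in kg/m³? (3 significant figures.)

Rearranging: ρ = P/(g·h).
P = 2480 mmHg = 3.306×10^5 Pa; h = 155 ft = 47.24 m; g = 9.810 m/s².
ρ = 713.4 kg/m³

713 kg/m³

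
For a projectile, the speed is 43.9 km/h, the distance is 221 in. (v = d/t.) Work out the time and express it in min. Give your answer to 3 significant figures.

Solving v = d/t for t: t = d/v.
v = 43.9 km/h = 12.19 m/s; d = 221 in = 5.613 m.
t = 0.4603 s
0.4603 s × (1 min / 60.00 s) = 0.007672 min

0.00767 min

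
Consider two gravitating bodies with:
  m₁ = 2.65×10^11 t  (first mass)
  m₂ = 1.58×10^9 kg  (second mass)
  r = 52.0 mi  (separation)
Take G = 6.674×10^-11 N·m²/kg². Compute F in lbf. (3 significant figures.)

F is given directly by: F = Gm₁m₂/r².
m₁ = 2.65×10^11 t = 2.650×10^14 kg; m₂ = 1.58×10^9 kg; r = 52.0 mi = 83686 m; G = 6.674×10^-11 N·m²/kg².
F = 3990 N
3990 N × (1 lbf / 4.448 N) = 897.0 lbf

897 lbf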